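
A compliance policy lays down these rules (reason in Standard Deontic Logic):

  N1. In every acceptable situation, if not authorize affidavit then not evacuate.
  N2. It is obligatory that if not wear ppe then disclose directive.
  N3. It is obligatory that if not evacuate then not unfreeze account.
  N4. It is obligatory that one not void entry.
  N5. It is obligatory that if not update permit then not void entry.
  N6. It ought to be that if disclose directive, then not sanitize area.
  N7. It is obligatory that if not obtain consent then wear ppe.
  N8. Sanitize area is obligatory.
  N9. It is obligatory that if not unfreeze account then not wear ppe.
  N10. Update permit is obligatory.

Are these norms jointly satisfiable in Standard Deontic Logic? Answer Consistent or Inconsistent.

Premise 5 is O(¬update_permit → ¬void_entry); even if O(¬void_entry) held, inferring O(¬update_permit) would be affirming the consequent — invalid.
So O(¬update_permit) is not derivable, and the apparent clash with O(update_permit) does not arise.
A world satisfying every obligation exists (e.g. authorize_affidavit=true, disclose_directive=false, evacuate=true, obtain_consent=false, sanitize_area=true, unfreeze_account=true, update_permit=true, void_entry=false, wear_ppe=true); no atom is both obligatory and forbidden, so the set is consistent.

Consistent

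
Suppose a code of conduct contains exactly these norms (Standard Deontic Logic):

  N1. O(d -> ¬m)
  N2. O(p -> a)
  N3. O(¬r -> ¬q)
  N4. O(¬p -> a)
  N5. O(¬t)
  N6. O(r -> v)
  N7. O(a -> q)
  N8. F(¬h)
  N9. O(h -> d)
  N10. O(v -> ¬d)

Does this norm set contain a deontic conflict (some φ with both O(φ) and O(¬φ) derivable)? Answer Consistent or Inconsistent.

By case analysis on p: premise 2 gives O(p -> a) and premise 4 gives O(¬p -> a), so O(a) either way.
Premise 7 is O(a -> q); since O(a), deontic closure gives O(q).
Premise 3 is O(¬r -> ¬q); contrapositively O(q -> r). Since O(q) holds, K gives O(r).
With premise 6, O(r -> v), the K-axiom yields O(v).
Applying K to premise 10 (O(v -> ¬d)) and O(v) yields O(¬d).
Premise 9, O(h -> d), contraposes to O(¬d -> ¬h); with O(¬d) we get O(¬h).
Yet premise 8 is F(¬h), i.e. O(h).
We now have both O(¬h) and O(h) — h is simultaneously obligatory and forbidden, violating the D-axiom.

Inconsistent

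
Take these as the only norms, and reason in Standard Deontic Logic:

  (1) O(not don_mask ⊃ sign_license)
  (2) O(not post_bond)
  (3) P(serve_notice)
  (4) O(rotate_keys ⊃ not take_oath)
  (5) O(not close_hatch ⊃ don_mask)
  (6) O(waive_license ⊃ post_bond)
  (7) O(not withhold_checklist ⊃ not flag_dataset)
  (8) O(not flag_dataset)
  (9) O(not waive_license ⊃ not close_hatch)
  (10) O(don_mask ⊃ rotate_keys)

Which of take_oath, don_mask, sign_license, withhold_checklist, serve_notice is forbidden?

take_oath

Premise 2 gives O(not post_bond).
Premise 6, O(waive_license ⊃ post_bond), contraposes to O(not post_bond ⊃ not waive_license); with O(not post_bond) we get O(not waive_license).
With premise 9, O(not waive_license ⊃ not close_hatch), the K-axiom yields O(not close_hatch).
Applying K to premise 5 (O(not close_hatch ⊃ don_mask)) and O(not close_hatch) yields O(don_mask).
Premise 10 is O(don_mask ⊃ rotate_keys); since O(don_mask), deontic closure gives O(rotate_keys).
Premise 4 is O(rotate_keys ⊃ not take_oath); since O(rotate_keys), deontic closure gives O(not take_oath).
So O(not take_oath) holds, i.e. take_oath is forbidden. None of the other listed options is forbidden under the premises.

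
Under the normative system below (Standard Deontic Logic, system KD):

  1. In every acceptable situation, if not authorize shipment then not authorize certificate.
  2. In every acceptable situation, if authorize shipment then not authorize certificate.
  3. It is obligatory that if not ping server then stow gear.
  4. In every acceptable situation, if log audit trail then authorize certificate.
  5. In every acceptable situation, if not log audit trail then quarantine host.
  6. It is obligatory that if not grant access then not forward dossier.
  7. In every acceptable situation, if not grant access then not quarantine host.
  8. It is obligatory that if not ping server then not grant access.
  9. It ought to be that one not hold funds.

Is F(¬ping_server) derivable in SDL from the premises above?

Yes

Premises 1 and 2 are O(¬authorize_shipment → ¬authorize_certificate) and O(authorize_shipment → ¬authorize_certificate); every ideal world satisfies ¬authorize_shipment or authorize_shipment, so in either case ¬authorize_certificate holds — hence O(¬authorize_certificate).
Premise 4, O(log_audit_trail → authorize_certificate), contraposes to O(¬authorize_certificate → ¬log_audit_trail); with O(¬authorize_certificate) we get O(¬log_audit_trail).
From O(¬log_audit_trail) and premise 5, O(¬log_audit_trail → quarantine_host), we obtain O(quarantine_host).
Premise 7, O(¬grant_access → ¬quarantine_host), contraposes to O(quarantine_host → grant_access); with O(quarantine_host) we get O(grant_access).
The contrapositive of premise 8 (O(¬ping_server → ¬grant_access)) is O(grant_access → ping_server), and O(grant_access) is already established, so O(ping_server).
Premises 3, 6, 9 do not contribute to this derivation.
So O(ping_server) holds, i.e. F(¬ping_server). The claim follows.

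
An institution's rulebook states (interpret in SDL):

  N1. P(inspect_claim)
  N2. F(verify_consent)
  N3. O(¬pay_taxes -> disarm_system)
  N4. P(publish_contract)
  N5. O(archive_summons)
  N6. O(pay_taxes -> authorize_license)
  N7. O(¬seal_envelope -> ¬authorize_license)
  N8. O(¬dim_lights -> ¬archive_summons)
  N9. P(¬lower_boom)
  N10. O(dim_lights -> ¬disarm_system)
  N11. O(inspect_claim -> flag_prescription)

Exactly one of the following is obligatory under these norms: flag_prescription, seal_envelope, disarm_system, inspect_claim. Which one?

seal_envelope

Premise 5 gives O(archive_summons).
Premise 8, O(¬dim_lights -> ¬archive_summons), contraposes to O(archive_summons -> dim_lights); with O(archive_summons) we get O(dim_lights).
With premise 10, O(dim_lights -> ¬disarm_system), the K-axiom yields O(¬disarm_system).
Premise 3, O(¬pay_taxes -> disarm_system), contraposes to O(¬disarm_system -> pay_taxes); with O(¬disarm_system) we get O(pay_taxes).
Applying K to premise 6 (O(pay_taxes -> authorize_license)) and O(pay_taxes) yields O(authorize_license).
Premise 7 is O(¬seal_envelope -> ¬authorize_license); contrapositively O(authorize_license -> seal_envelope). Since O(authorize_license) holds, K gives O(seal_envelope).
So O(seal_envelope) holds — seal_envelope is obligatory. None of the other listed options is made obligatory by any chain of premises.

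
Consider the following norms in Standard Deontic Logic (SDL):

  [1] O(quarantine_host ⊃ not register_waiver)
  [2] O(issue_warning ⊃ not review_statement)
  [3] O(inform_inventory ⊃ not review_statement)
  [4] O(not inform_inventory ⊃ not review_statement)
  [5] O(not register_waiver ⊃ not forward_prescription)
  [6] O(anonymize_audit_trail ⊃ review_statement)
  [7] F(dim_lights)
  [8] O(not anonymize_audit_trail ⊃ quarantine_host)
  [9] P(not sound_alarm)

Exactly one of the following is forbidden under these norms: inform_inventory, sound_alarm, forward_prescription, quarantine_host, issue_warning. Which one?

forward_prescription

Premises 4 and 3 are O(not inform_inventory ⊃ not review_statement) and O(inform_inventory ⊃ not review_statement); every ideal world satisfies not inform_inventory or inform_inventory, so in either case not review_statement holds — hence O(not review_statement).
The contrapositive of premise 6 (O(anonymize_audit_trail ⊃ review_statement)) is O(not review_statement ⊃ not anonymize_audit_trail), and O(not review_statement) is already established, so O(not anonymize_audit_trail).
From O(not anonymize_audit_trail) and premise 8, O(not anonymize_audit_trail ⊃ quarantine_host), we obtain O(quarantine_host).
With premise 1, O(quarantine_host ⊃ not register_waiver), the K-axiom yields O(not register_waiver).
With premise 5, O(not register_waiver ⊃ not forward_prescription), the K-axiom yields O(not forward_prescription).
So O(not forward_prescription) holds, i.e. forward_prescription is forbidden. None of the other listed options is forbidden under the premises.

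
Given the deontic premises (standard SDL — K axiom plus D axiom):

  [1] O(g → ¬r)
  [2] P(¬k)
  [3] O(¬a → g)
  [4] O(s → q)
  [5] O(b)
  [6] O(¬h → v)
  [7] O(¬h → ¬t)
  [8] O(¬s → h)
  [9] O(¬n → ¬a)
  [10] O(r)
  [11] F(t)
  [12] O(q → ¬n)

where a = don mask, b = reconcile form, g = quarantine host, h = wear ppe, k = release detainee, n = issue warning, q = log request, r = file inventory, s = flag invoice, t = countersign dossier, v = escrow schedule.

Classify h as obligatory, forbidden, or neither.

Premise 10 gives O(r).
Premise 1 is O(g → ¬r); contrapositively O(r → ¬g). Since O(r) holds, K gives O(¬g).
Premise 3 is O(¬a → g); contrapositively O(¬g → a). Since O(¬g) holds, K gives O(a).
Premise 9, O(¬n → ¬a), contraposes to O(a → n); with O(a) we get O(n).
Premise 12 is O(q → ¬n); contrapositively O(n → ¬q). Since O(n) holds, K gives O(¬q).
Premise 4, O(s → q), contraposes to O(¬q → ¬s); with O(¬q) we get O(¬s).
With premise 8, O(¬s → h), the K-axiom yields O(h).
Premises 2, 5, 6, 7, 11 do not contribute to this derivation.
Hence h is obligatory.

Obligatory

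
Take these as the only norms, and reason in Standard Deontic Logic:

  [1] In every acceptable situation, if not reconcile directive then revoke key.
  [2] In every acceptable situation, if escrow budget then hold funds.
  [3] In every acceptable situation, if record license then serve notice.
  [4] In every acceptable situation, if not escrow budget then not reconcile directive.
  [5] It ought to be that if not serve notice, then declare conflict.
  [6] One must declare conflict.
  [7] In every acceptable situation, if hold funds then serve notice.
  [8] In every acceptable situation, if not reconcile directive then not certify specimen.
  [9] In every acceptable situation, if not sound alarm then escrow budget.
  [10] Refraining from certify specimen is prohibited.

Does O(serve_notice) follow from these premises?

Yes

Premise 10 is F(¬certify_specimen), i.e. O(certify_specimen).
The contrapositive of premise 8 (O(¬reconcile_directive → ¬certify_specimen)) is O(certify_specimen → reconcile_directive), and O(certify_specimen) is already established, so O(reconcile_directive).
The contrapositive of premise 4 (O(¬escrow_budget → ¬reconcile_directive)) is O(reconcile_directive → escrow_budget), and O(reconcile_directive) is already established, so O(escrow_budget).
Premise 2 is O(escrow_budget → hold_funds); since O(escrow_budget), deontic closure gives O(hold_funds).
Premise 7 is O(hold_funds → serve_notice); since O(hold_funds), deontic closure gives O(serve_notice).
Premises 1, 3, 5, 6, 9 do not contribute to this derivation.
So O(serve_notice) follows.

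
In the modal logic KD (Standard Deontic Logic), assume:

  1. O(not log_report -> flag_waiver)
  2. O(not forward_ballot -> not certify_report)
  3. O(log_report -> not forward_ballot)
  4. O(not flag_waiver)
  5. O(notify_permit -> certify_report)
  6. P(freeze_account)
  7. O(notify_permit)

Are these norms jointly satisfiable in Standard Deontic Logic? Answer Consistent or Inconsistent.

Inconsistent

Premise 7 gives O(notify_permit).
Premise 5 is O(notify_permit -> certify_report); since O(notify_permit), deontic closure gives O(certify_report).
Premise 2 is O(not forward_ballot -> not certify_report); contrapositively O(certify_report -> forward_ballot). Since O(certify_report) holds, K gives O(forward_ballot).
Premise 3 is O(log_report -> not forward_ballot); contrapositively O(forward_ballot -> not log_report). Since O(forward_ballot) holds, K gives O(not log_report).
With premise 1, O(not log_report -> flag_waiver), the K-axiom yields O(flag_waiver).
Yet premise 4 states O(not flag_waiver).
We now have both O(flag_waiver) and O(not flag_waiver) — flag_waiver is simultaneously obligatory and forbidden, violating the D-axiom.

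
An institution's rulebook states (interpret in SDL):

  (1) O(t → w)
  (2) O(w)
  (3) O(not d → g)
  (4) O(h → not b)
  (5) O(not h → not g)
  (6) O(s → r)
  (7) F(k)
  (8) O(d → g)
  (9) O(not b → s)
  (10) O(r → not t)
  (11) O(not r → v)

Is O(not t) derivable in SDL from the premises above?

Premises 8 and 3 are O(d → g) and O(not d → g); every ideal world satisfies d or not d, so in either case g holds — hence O(g).
The contrapositive of premise 5 (O(not h → not g)) is O(g → h), and O(g) is already established, so O(h).
From O(h) and premise 4, O(h → not b), we obtain O(not b).
With premise 9, O(not b → s), the K-axiom yields O(s).
From O(s) and premise 6, O(s → r), we obtain O(r).
From O(r) and premise 10, O(r → not t), we obtain O(not t).
Premises 1, 2, 7, 11 do not contribute to this derivation.
So O(not t) follows.

Yes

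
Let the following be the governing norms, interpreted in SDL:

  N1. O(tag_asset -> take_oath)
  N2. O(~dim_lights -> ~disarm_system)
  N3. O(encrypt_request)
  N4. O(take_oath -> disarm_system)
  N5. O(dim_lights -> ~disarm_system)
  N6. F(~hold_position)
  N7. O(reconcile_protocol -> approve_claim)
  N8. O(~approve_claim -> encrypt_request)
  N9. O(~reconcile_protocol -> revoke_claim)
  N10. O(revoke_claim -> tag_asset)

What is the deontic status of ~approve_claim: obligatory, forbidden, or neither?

By case analysis on ~dim_lights: premise 2 gives O(~dim_lights -> ~disarm_system) and premise 5 gives O(dim_lights -> ~disarm_system), so O(~disarm_system) either way.
The contrapositive of premise 4 (O(take_oath -> disarm_system)) is O(~disarm_system -> ~take_oath), and O(~disarm_system) is already established, so O(~take_oath).
The contrapositive of premise 1 (O(tag_asset -> take_oath)) is O(~take_oath -> ~tag_asset), and O(~take_oath) is already established, so O(~tag_asset).
Premise 10, O(revoke_claim -> tag_asset), contraposes to O(~tag_asset -> ~revoke_claim); with O(~tag_asset) we get O(~revoke_claim).
Premise 9, O(~reconcile_protocol -> revoke_claim), contraposes to O(~revoke_claim -> reconcile_protocol); with O(~revoke_claim) we get O(reconcile_protocol).
Premise 7 is O(reconcile_protocol -> approve_claim); since O(reconcile_protocol), deontic closure gives O(approve_claim).
Premises 3, 6, 8 do not contribute to this derivation.
Thus O(approve_claim), which is F(~approve_claim): ~approve_claim is forbidden.

Forbidden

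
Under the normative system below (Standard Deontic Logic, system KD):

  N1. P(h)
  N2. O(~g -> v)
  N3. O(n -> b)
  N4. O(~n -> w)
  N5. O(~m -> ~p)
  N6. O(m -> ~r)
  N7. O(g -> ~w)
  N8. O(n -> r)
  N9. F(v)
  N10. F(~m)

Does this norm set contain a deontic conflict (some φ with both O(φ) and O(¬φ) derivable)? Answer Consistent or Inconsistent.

Premise 10 is F(~m), i.e. O(m).
Applying K to premise 6 (O(m -> ~r)) and O(m) yields O(~r).
The contrapositive of premise 8 (O(n -> r)) is O(~r -> ~n), and O(~r) is already established, so O(~n).
With premise 4, O(~n -> w), the K-axiom yields O(w).
The contrapositive of premise 7 (O(g -> ~w)) is O(w -> ~g), and O(w) is already established, so O(~g).
Applying K to premise 2 (O(~g -> v)) and O(~g) yields O(v).
Yet premise 9 is F(v), i.e. O(~v).
We now have both O(v) and O(~v) — v is simultaneously obligatory and forbidden, violating the D-axiom.

Inconsistent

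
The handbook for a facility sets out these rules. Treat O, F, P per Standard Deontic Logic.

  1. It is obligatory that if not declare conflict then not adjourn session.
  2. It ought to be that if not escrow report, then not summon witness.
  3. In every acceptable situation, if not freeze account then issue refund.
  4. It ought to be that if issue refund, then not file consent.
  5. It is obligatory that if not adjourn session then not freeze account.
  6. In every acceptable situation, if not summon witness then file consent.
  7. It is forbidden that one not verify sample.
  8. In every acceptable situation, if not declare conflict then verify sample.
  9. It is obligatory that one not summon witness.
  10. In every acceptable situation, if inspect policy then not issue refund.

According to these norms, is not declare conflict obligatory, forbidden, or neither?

From premise 9 we have O(¬summon_witness).
From O(¬summon_witness) and premise 6, O(¬summon_witness → file_consent), we obtain O(file_consent).
Premise 4, O(issue_refund → ¬file_consent), contraposes to O(file_consent → ¬issue_refund); with O(file_consent) we get O(¬issue_refund).
The contrapositive of premise 3 (O(¬freeze_account → issue_refund)) is O(¬issue_refund → freeze_account), and O(¬issue_refund) is already established, so O(freeze_account).
Premise 5 is O(¬adjourn_session → ¬freeze_account); contrapositively O(freeze_account → adjourn_session). Since O(freeze_account) holds, K gives O(adjourn_session).
Premise 1 is O(¬declare_conflict → ¬adjourn_session); contrapositively O(adjourn_session → declare_conflict). Since O(adjourn_session) holds, K gives O(declare_conflict).
Premises 2, 7, 8, 10 do not contribute to this derivation.
Thus O(declare_conflict), which is F(¬declare_conflict): ¬declare_conflict is forbidden.

Forbidden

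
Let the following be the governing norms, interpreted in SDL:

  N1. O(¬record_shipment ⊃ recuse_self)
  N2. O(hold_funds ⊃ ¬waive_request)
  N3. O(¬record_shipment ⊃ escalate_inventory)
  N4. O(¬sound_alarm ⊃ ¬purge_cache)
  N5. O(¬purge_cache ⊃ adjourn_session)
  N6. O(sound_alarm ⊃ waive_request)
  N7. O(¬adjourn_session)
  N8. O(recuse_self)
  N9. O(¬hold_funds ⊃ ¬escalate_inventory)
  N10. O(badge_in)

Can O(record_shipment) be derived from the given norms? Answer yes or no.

Yes

Premise 7 gives O(¬adjourn_session).
Premise 5, O(¬purge_cache ⊃ adjourn_session), contraposes to O(¬adjourn_session ⊃ purge_cache); with O(¬adjourn_session) we get O(purge_cache).
Premise 4 is O(¬sound_alarm ⊃ ¬purge_cache); contrapositively O(purge_cache ⊃ sound_alarm). Since O(purge_cache) holds, K gives O(sound_alarm).
With premise 6, O(sound_alarm ⊃ waive_request), the K-axiom yields O(waive_request).
Premise 2 is O(hold_funds ⊃ ¬waive_request); contrapositively O(waive_request ⊃ ¬hold_funds). Since O(waive_request) holds, K gives O(¬hold_funds).
From O(¬hold_funds) and premise 9, O(¬hold_funds ⊃ ¬escalate_inventory), we obtain O(¬escalate_inventory).
Premise 3, O(¬record_shipment ⊃ escalate_inventory), contraposes to O(¬escalate_inventory ⊃ record_shipment); with O(¬escalate_inventory) we get O(record_shipment).
Premises 1, 8, 10 do not contribute to this derivation.
So O(record_shipment) follows.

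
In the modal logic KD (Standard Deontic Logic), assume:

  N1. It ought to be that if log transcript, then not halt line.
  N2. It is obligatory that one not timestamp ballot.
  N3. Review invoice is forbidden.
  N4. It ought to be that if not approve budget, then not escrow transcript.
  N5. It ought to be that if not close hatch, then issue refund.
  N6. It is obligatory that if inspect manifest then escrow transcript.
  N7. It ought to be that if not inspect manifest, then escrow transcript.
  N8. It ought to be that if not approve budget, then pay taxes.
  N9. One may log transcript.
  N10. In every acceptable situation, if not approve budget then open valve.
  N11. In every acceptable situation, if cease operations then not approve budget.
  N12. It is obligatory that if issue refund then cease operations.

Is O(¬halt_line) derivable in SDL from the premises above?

Premise 1 is O(log_transcript → ¬halt_line), but O(log_transcript) is not derivable from the premises (the permission P(log_transcript) asserts only ¬O(¬log_transcript), not O(log_transcript)), so it does not yield O(¬halt_line).
No other premise forces O(¬halt_line). An ideal world satisfying every premise can still have ¬halt_line false, so O(¬halt_line) is not derivable.

No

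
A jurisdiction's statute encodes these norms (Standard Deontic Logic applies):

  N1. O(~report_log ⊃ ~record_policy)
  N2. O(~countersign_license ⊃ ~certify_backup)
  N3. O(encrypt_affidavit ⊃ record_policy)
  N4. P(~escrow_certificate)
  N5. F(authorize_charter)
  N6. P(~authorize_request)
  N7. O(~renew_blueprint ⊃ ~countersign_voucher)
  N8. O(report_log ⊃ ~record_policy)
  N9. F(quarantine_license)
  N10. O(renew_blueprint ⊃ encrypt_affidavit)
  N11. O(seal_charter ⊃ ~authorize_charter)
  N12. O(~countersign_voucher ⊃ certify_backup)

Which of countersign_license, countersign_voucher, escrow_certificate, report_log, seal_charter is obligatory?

countersign_license

Premises 1 and 8 cover both cases: O(~report_log ⊃ ~record_policy) and O(report_log ⊃ ~record_policy). Since ~report_log ∨ report_log is a tautology, O(~record_policy) follows.
The contrapositive of premise 3 (O(encrypt_affidavit ⊃ record_policy)) is O(~record_policy ⊃ ~encrypt_affidavit), and O(~record_policy) is already established, so O(~encrypt_affidavit).
Premise 10, O(renew_blueprint ⊃ encrypt_affidavit), contraposes to O(~encrypt_affidavit ⊃ ~renew_blueprint); with O(~encrypt_affidavit) we get O(~renew_blueprint).
From O(~renew_blueprint) and premise 7, O(~renew_blueprint ⊃ ~countersign_voucher), we obtain O(~countersign_voucher).
Premise 12 is O(~countersign_voucher ⊃ certify_backup); since O(~countersign_voucher), deontic closure gives O(certify_backup).
Premise 2 is O(~countersign_license ⊃ ~certify_backup); contrapositively O(certify_backup ⊃ countersign_license). Since O(certify_backup) holds, K gives O(countersign_license).
So O(countersign_license) holds — countersign_license is obligatory. None of the other listed options is made obligatory by any chain of premises.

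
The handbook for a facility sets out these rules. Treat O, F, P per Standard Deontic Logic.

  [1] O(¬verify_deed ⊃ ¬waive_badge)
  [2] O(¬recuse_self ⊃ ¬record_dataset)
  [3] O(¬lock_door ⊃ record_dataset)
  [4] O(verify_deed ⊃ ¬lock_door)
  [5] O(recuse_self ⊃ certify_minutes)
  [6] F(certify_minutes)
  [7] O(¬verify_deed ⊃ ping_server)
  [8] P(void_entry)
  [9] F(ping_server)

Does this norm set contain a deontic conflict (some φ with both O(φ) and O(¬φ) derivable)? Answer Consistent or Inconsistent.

Inconsistent

Premise 9 is F(ping_server), i.e. O(¬ping_server).
Premise 7 is O(¬verify_deed ⊃ ping_server); contrapositively O(¬ping_server ⊃ verify_deed). Since O(¬ping_server) holds, K gives O(verify_deed).
From O(verify_deed) and premise 4, O(verify_deed ⊃ ¬lock_door), we obtain O(¬lock_door).
Applying K to premise 3 (O(¬lock_door ⊃ record_dataset)) and O(¬lock_door) yields O(record_dataset).
Premise 2 is O(¬recuse_self ⊃ ¬record_dataset); contrapositively O(record_dataset ⊃ recuse_self). Since O(record_dataset) holds, K gives O(recuse_self).
Applying K to premise 5 (O(recuse_self ⊃ certify_minutes)) and O(recuse_self) yields O(certify_minutes).
Yet premise 6 is F(certify_minutes), i.e. O(¬certify_minutes).
We now have both O(certify_minutes) and O(¬certify_minutes) — certify_minutes is simultaneously obligatory and forbidden, violating the D-axiom.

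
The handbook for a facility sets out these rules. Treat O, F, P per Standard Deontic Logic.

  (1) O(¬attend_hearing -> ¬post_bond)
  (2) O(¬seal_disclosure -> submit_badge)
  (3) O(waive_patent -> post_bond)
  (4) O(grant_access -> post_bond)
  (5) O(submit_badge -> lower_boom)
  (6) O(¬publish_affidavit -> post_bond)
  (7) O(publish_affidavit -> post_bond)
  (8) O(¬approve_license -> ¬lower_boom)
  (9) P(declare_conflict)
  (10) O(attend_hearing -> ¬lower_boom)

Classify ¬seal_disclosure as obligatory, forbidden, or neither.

Forbidden

Premises 6 and 7 are O(¬publish_affidavit -> post_bond) and O(publish_affidavit -> post_bond); every ideal world satisfies ¬publish_affidavit or publish_affidavit, so in either case post_bond holds — hence O(post_bond).
The contrapositive of premise 1 (O(¬attend_hearing -> ¬post_bond)) is O(post_bond -> attend_hearing), and O(post_bond) is already established, so O(attend_hearing).
From O(attend_hearing) and premise 10, O(attend_hearing -> ¬lower_boom), we obtain O(¬lower_boom).
Premise 5 is O(submit_badge -> lower_boom); contrapositively O(¬lower_boom -> ¬submit_badge). Since O(¬lower_boom) holds, K gives O(¬submit_badge).
Premise 2, O(¬seal_disclosure -> submit_badge), contraposes to O(¬submit_badge -> seal_disclosure); with O(¬submit_badge) we get O(seal_disclosure).
Premises 3, 4, 8, 9 do not contribute to this derivation.
Thus O(seal_disclosure), which is F(¬seal_disclosure): ¬seal_disclosure is forbidden.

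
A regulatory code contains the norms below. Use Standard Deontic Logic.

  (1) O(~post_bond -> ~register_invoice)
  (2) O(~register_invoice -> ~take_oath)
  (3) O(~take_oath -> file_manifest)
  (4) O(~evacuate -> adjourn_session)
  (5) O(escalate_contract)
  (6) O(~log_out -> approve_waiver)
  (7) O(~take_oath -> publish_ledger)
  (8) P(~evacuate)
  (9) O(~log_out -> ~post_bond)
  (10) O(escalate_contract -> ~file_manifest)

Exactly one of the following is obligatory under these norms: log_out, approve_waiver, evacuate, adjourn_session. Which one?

log_out

From premise 5 we have O(escalate_contract).
With premise 10, O(escalate_contract -> ~file_manifest), the K-axiom yields O(~file_manifest).
The contrapositive of premise 3 (O(~take_oath -> file_manifest)) is O(~file_manifest -> take_oath), and O(~file_manifest) is already established, so O(take_oath).
The contrapositive of premise 2 (O(~register_invoice -> ~take_oath)) is O(take_oath -> register_invoice), and O(take_oath) is already established, so O(register_invoice).
The contrapositive of premise 1 (O(~post_bond -> ~register_invoice)) is O(register_invoice -> post_bond), and O(register_invoice) is already established, so O(post_bond).
Premise 9 is O(~log_out -> ~post_bond); contrapositively O(post_bond -> log_out). Since O(post_bond) holds, K gives O(log_out).
So O(log_out) holds — log_out is obligatory. None of the other listed options is made obligatory by any chain of premises.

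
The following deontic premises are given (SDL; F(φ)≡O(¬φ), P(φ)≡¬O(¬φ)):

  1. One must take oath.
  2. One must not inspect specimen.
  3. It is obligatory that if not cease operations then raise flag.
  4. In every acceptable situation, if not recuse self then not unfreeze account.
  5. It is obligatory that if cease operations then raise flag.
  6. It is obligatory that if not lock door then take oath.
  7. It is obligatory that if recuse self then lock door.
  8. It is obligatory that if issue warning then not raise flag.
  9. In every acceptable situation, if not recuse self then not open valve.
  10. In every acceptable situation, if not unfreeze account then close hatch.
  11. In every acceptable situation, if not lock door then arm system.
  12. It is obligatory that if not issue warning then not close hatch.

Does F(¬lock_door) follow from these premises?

Yes

Premises 3 and 5 cover both cases: O(¬cease_operations → raise_flag) and O(cease_operations → raise_flag). Since ¬cease_operations ∨ cease_operations is a tautology, O(raise_flag) follows.
Premise 8, O(issue_warning → ¬raise_flag), contraposes to O(raise_flag → ¬issue_warning); with O(raise_flag) we get O(¬issue_warning).
With premise 12, O(¬issue_warning → ¬close_hatch), the K-axiom yields O(¬close_hatch).
Premise 10, O(¬unfreeze_account → close_hatch), contraposes to O(¬close_hatch → unfreeze_account); with O(¬close_hatch) we get O(unfreeze_account).
Premise 4 is O(¬recuse_self → ¬unfreeze_account); contrapositively O(unfreeze_account → recuse_self). Since O(unfreeze_account) holds, K gives O(recuse_self).
Applying K to premise 7 (O(recuse_self → lock_door)) and O(recuse_self) yields O(lock_door).
Premises 1, 2, 6, 9, 11 do not contribute to this derivation.
So O(lock_door) holds, i.e. F(¬lock_door). The claim follows.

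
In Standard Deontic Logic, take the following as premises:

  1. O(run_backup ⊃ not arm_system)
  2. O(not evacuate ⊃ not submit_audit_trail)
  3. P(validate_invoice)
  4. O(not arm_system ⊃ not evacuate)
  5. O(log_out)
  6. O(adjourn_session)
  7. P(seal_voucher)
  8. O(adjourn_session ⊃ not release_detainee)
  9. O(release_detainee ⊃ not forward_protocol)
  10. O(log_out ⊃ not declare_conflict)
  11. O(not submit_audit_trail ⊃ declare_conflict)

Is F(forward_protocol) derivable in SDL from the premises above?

Premise 9 is O(release_detainee ⊃ not forward_protocol), but O(release_detainee) is not derivable from the premises, so it does not yield O(not forward_protocol).
No other premise forces O(not forward_protocol). An ideal world satisfying every premise can still have forward_protocol true, so F(forward_protocol) is not derivable.

No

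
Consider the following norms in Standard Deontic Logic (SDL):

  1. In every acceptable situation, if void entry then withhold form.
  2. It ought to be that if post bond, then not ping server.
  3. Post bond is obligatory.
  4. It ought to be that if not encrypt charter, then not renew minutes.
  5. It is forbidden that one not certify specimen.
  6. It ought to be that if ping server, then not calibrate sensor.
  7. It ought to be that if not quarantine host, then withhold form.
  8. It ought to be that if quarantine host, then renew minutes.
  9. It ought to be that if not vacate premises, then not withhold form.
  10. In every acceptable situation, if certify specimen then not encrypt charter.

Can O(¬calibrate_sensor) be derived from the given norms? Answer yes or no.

Premise 6 is O(ping_server → ¬calibrate_sensor), but O(ping_server) is not derivable from the premises, so it does not yield O(¬calibrate_sensor).
No other premise forces O(¬calibrate_sensor). An ideal world satisfying every premise can still have ¬calibrate_sensor false, so O(¬calibrate_sensor) is not derivable.

No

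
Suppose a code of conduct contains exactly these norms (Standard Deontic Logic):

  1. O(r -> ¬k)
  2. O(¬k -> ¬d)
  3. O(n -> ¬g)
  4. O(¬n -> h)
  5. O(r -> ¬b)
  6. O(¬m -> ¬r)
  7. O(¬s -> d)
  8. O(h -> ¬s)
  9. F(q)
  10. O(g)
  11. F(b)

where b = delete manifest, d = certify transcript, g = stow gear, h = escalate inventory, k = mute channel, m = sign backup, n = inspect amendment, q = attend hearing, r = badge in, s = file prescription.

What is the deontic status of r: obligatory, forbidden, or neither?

Premise 10 gives O(g).
The contrapositive of premise 3 (O(n -> ¬g)) is O(g -> ¬n), and O(g) is already established, so O(¬n).
With premise 4, O(¬n -> h), the K-axiom yields O(h).
Premise 8 is O(h -> ¬s); since O(h), deontic closure gives O(¬s).
Applying K to premise 7 (O(¬s -> d)) and O(¬s) yields O(d).
Premise 2 is O(¬k -> ¬d); contrapositively O(d -> k). Since O(d) holds, K gives O(k).
Premise 1, O(r -> ¬k), contraposes to O(k -> ¬r); with O(k) we get O(¬r).
Premises 5, 6, 9, 11 do not contribute to this derivation.
Thus O(¬r), which is F(r): r is forbidden.

Forbidden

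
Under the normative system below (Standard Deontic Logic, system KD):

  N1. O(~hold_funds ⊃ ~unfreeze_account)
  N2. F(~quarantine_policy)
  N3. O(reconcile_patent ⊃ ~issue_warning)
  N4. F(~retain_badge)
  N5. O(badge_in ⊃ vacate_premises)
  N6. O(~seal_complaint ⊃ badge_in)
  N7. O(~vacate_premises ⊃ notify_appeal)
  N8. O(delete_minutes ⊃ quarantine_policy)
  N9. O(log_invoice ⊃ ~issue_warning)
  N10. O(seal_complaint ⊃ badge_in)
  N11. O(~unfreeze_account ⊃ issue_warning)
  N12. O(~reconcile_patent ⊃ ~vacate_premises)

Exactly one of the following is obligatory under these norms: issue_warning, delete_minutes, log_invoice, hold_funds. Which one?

hold_funds

Premises 6 and 10 are O(~seal_complaint ⊃ badge_in) and O(seal_complaint ⊃ badge_in); every ideal world satisfies ~seal_complaint or seal_complaint, so in either case badge_in holds — hence O(badge_in).
Premise 5 is O(badge_in ⊃ vacate_premises); since O(badge_in), deontic closure gives O(vacate_premises).
Premise 12, O(~reconcile_patent ⊃ ~vacate_premises), contraposes to O(vacate_premises ⊃ reconcile_patent); with O(vacate_premises) we get O(reconcile_patent).
With premise 3, O(reconcile_patent ⊃ ~issue_warning), the K-axiom yields O(~issue_warning).
The contrapositive of premise 11 (O(~unfreeze_account ⊃ issue_warning)) is O(~issue_warning ⊃ unfreeze_account), and O(~issue_warning) is already established, so O(unfreeze_account).
Premise 1, O(~hold_funds ⊃ ~unfreeze_account), contraposes to O(unfreeze_account ⊃ hold_funds); with O(unfreeze_account) we get O(hold_funds).
So O(hold_funds) holds — hold_funds is obligatory. None of the other listed options is made obligatory by any chain of premises.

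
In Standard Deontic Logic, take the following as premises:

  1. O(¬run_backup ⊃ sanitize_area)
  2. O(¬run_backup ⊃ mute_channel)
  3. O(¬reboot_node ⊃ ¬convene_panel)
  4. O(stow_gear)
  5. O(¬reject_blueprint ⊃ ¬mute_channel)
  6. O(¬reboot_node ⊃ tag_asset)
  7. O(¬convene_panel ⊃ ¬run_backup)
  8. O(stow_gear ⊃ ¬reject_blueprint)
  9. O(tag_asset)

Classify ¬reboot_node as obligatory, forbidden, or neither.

Forbidden

Premise 4 gives O(stow_gear).
From O(stow_gear) and premise 8, O(stow_gear ⊃ ¬reject_blueprint), we obtain O(¬reject_blueprint).
With premise 5, O(¬reject_blueprint ⊃ ¬mute_channel), the K-axiom yields O(¬mute_channel).
The contrapositive of premise 2 (O(¬run_backup ⊃ mute_channel)) is O(¬mute_channel ⊃ run_backup), and O(¬mute_channel) is already established, so O(run_backup).
Premise 7 is O(¬convene_panel ⊃ ¬run_backup); contrapositively O(run_backup ⊃ convene_panel). Since O(run_backup) holds, K gives O(convene_panel).
Premise 3, O(¬reboot_node ⊃ ¬convene_panel), contraposes to O(convene_panel ⊃ reboot_node); with O(convene_panel) we get O(reboot_node).
Premises 1, 6, 9 do not contribute to this derivation.
Thus O(reboot_node), which is F(¬reboot_node): ¬reboot_node is forbidden.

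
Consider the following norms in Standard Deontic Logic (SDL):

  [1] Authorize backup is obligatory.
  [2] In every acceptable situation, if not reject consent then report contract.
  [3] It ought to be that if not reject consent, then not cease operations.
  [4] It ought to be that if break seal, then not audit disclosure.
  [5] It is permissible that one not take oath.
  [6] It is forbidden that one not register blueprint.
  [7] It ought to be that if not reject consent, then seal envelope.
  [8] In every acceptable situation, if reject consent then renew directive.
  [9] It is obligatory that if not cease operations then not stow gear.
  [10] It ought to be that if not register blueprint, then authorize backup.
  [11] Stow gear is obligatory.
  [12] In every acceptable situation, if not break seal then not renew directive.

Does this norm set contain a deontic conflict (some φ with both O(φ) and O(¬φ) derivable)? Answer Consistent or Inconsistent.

Consistent

Premise 10 is O(¬register_blueprint → authorize_backup); even if O(authorize_backup) held, inferring O(¬register_blueprint) would be affirming the consequent — invalid.
So O(¬register_blueprint) is not derivable, and the apparent clash with O(register_blueprint) does not arise.
A world satisfying every obligation exists (e.g. audit_disclosure=false, authorize_backup=true, break_seal=true, cease_operations=true, register_blueprint=true, reject_consent=true, renew_directive=true, report_contract=false, seal_envelope=false, stow_gear=true, take_oath=false); no atom is both obligatory and forbidden, so the set is consistent.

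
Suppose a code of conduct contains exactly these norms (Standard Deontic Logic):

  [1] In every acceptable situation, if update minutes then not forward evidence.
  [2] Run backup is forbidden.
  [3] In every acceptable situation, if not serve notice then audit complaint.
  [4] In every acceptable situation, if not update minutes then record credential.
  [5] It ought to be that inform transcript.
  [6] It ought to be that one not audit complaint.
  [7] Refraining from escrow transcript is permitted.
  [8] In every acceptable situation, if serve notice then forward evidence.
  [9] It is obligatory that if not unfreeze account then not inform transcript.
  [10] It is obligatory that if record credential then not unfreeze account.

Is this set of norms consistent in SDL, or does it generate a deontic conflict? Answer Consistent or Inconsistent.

Inconsistent

From premise 5 we have O(inform_transcript).
Premise 9 is O(¬unfreeze_account → ¬inform_transcript); contrapositively O(inform_transcript → unfreeze_account). Since O(inform_transcript) holds, K gives O(unfreeze_account).
Premise 10, O(record_credential → ¬unfreeze_account), contraposes to O(unfreeze_account → ¬record_credential); with O(unfreeze_account) we get O(¬record_credential).
Premise 4 is O(¬update_minutes → record_credential); contrapositively O(¬record_credential → update_minutes). Since O(¬record_credential) holds, K gives O(update_minutes).
With premise 1, O(update_minutes → ¬forward_evidence), the K-axiom yields O(¬forward_evidence).
The contrapositive of premise 8 (O(serve_notice → forward_evidence)) is O(¬forward_evidence → ¬serve_notice), and O(¬forward_evidence) is already established, so O(¬serve_notice).
With premise 3, O(¬serve_notice → audit_complaint), the K-axiom yields O(audit_complaint).
Yet premise 6 states O(¬audit_complaint).
We now have both O(audit_complaint) and O(¬audit_complaint) — audit_complaint is simultaneously obligatory and forbidden, violating the D-axiom.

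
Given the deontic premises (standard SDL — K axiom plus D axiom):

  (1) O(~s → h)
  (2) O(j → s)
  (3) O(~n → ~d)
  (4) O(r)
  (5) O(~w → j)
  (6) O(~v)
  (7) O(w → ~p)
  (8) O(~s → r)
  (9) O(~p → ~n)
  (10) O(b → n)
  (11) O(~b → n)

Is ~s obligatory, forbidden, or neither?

Premises 10 and 11 cover both cases: O(b → n) and O(~b → n). Since b ∨ ~b is a tautology, O(n) follows.
Premise 9, O(~p → ~n), contraposes to O(n → p); with O(n) we get O(p).
Premise 7, O(w → ~p), contraposes to O(p → ~w); with O(p) we get O(~w).
Premise 5 is O(~w → j); since O(~w), deontic closure gives O(j).
Applying K to premise 2 (O(j → s)) and O(j) yields O(s).
Premises 1, 3, 4, 6, 8 do not contribute to this derivation.
Thus O(s), which is F(~s): ~s is forbidden.

Forbidden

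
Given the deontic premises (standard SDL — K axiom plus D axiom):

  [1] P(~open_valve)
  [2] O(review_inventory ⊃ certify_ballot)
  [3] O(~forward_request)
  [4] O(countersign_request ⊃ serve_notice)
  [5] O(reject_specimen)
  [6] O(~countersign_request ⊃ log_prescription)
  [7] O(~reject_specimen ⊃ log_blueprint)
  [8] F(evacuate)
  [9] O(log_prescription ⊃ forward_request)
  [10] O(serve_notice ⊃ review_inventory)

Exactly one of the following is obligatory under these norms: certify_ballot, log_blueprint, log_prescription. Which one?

From premise 3 we have O(~forward_request).
Premise 9 is O(log_prescription ⊃ forward_request); contrapositively O(~forward_request ⊃ ~log_prescription). Since O(~forward_request) holds, K gives O(~log_prescription).
Premise 6 is O(~countersign_request ⊃ log_prescription); contrapositively O(~log_prescription ⊃ countersign_request). Since O(~log_prescription) holds, K gives O(countersign_request).
Premise 4 is O(countersign_request ⊃ serve_notice); since O(countersign_request), deontic closure gives O(serve_notice).
Applying K to premise 10 (O(serve_notice ⊃ review_inventory)) and O(serve_notice) yields O(review_inventory).
From O(review_inventory) and premise 2, O(review_inventory ⊃ certify_ballot), we obtain O(certify_ballot).
So O(certify_ballot) holds — certify_ballot is obligatory. None of the other listed options is made obligatory by any chain of premises.

certify_ballot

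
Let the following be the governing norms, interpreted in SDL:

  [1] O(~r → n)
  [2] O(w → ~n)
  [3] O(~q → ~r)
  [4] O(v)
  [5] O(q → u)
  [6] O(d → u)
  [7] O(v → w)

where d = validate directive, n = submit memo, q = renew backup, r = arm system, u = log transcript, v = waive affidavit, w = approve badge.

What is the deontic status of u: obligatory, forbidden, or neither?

From premise 4 we have O(v).
From O(v) and premise 7, O(v → w), we obtain O(w).
From O(w) and premise 2, O(w → ~n), we obtain O(~n).
Premise 1 is O(~r → n); contrapositively O(~n → r). Since O(~n) holds, K gives O(r).
The contrapositive of premise 3 (O(~q → ~r)) is O(r → q), and O(r) is already established, so O(q).
Premise 5 is O(q → u); since O(q), deontic closure gives O(u).
Premise 6 does not contribute to this derivation.
Hence u is obligatory.

Obligatory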